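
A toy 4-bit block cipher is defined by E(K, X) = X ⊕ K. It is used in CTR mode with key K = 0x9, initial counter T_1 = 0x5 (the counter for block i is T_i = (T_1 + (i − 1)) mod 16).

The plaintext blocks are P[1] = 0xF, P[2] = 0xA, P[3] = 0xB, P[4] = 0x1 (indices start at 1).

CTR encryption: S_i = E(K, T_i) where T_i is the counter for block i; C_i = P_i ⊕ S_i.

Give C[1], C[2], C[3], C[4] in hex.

C[1]: T = 0x5, S = E(K, T) = 0xC; 0xF ⊕ 0xC = 0x3.
C[2]: T = 0x6, S = E(K, T) = 0xF; 0xA ⊕ 0xF = 0x5.
C[3]: T = 0x7, S = E(K, T) = 0xE; 0xB ⊕ 0xE = 0x5.
C[4]: T = 0x8, S = E(K, T) = 0x1; 0x1 ⊕ 0x1 = 0x0.

C[1] = 0x3, C[2] = 0x5, C[3] = 0x5, C[4] = 0x0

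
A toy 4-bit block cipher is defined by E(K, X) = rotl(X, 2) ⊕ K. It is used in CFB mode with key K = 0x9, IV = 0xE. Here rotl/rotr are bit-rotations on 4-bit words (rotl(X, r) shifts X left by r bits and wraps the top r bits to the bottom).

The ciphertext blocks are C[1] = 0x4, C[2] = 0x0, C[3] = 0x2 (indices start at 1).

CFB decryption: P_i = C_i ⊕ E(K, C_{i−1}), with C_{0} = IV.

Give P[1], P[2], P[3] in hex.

P[1] = 0x6, P[2] = 0x8, P[3] = 0xB

P[1]: E(K, 0xE) = 0x2; 0x4 ⊕ 0x2 = 0x6.
P[2]: E(K, 0x4) = 0x8; 0x0 ⊕ 0x8 = 0x8.
P[3]: E(K, 0x0) = 0x9; 0x2 ⊕ 0x9 = 0xB.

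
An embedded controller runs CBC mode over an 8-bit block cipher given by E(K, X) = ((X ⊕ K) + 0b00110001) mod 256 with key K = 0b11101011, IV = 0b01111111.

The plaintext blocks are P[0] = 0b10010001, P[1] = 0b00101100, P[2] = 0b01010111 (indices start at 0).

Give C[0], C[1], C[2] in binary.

C[0] = 0b00110110, C[1] = 0b00100010, C[2] = 0b11001111

CBC encryption: C_i = E(K, P_i ⊕ C_{i−1}), with C_{−1} = IV.
C[0]: P[0] ⊕ 0b01111111 = 0b11101110; E(K, 0b11101110) = 0b00110110.
C[1]: P[1] ⊕ 0b00110110 = 0b00011010; E(K, 0b00011010) = 0b00100010.
C[2]: P[2] ⊕ 0b00100010 = 0b01110101; E(K, 0b01110101) = 0b11001111.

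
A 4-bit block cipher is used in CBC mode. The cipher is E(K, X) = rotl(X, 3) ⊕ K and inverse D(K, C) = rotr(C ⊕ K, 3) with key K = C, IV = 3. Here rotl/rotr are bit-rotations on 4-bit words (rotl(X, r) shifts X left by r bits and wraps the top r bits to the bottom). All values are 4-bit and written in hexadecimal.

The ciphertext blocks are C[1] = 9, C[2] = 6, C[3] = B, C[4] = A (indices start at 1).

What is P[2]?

CBC decryption: P_i = D(K, C_i) ⊕ C_{i−1}, with C_{0} = IV.
P[2]: D(K, 6) = 5; 5 ⊕ 9 = C.

P[2] = C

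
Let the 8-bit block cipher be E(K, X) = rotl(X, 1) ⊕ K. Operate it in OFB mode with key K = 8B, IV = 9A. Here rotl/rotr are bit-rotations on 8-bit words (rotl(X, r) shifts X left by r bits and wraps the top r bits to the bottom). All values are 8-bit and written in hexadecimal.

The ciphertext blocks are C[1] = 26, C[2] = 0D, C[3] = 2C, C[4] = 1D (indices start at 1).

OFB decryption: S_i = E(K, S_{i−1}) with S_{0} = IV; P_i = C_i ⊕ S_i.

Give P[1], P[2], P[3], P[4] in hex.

P[1] = 98, P[2] = FB, P[3] = 4A, P[4] = 5A

P[1]: S = E(K, 9A) = BE; 26 ⊕ BE = 98.
P[2]: S = E(K, BE) = F6; 0D ⊕ F6 = FB.
P[3]: S = E(K, F6) = 66; 2C ⊕ 66 = 4A.
P[4]: S = E(K, 66) = 47; 1D ⊕ 47 = 5A.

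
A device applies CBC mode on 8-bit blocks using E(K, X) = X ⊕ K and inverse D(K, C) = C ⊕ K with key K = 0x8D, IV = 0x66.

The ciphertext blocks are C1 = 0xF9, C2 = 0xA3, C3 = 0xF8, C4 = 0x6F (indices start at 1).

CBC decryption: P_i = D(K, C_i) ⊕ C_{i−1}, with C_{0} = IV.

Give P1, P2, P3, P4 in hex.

P1 = 0x12, P2 = 0xD7, P3 = 0xD6, P4 = 0x1A

P1: D(K, 0xF9) = 0x74; 0x74 ⊕ 0x66 = 0x12.
P2: D(K, 0xA3) = 0x2E; 0x2E ⊕ 0xF9 = 0xD7.
P3: D(K, 0xF8) = 0x75; 0x75 ⊕ 0xA3 = 0xD6.
P4: D(K, 0x6F) = 0xE2; 0xE2 ⊕ 0xF8 = 0x1A.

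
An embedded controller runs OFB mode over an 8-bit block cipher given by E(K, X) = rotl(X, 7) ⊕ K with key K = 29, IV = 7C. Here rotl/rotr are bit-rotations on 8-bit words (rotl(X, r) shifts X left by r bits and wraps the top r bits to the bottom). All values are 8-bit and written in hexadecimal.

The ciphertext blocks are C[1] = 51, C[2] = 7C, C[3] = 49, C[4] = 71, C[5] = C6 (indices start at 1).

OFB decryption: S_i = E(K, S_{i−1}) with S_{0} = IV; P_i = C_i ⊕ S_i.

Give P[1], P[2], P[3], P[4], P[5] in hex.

P[1]: S = E(K, 7C) = 17; 51 ⊕ 17 = 46.
P[2]: S = E(K, 17) = A2; 7C ⊕ A2 = DE.
P[3]: S = E(K, A2) = 78; 49 ⊕ 78 = 31.
P[4]: S = E(K, 78) = 15; 71 ⊕ 15 = 64.
P[5]: S = E(K, 15) = A3; C6 ⊕ A3 = 65.

P[1] = 46, P[2] = DE, P[3] = 31, P[4] = 64, P[5] = 65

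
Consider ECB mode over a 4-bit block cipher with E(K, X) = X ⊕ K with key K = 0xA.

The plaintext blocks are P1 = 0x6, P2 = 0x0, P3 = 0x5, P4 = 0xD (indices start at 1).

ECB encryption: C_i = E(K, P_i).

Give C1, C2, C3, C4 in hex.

C1 = 0xC, C2 = 0xA, C3 = 0xF, C4 = 0x7

C1: E(K, 0x6) = 0xC.
C2: E(K, 0x0) = 0xA.
C3: E(K, 0x5) = 0xF.
C4: E(K, 0xD) = 0x7.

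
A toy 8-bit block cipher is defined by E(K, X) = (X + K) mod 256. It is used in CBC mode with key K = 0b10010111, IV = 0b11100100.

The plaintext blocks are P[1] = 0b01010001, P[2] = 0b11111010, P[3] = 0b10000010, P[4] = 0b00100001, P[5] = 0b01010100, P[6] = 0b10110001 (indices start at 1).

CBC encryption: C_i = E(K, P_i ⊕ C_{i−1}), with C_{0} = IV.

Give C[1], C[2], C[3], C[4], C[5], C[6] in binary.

C[1]: P[1] ⊕ 0b11100100 = 0b10110101; E(K, 0b10110101) = 0b01001100.
C[2]: P[2] ⊕ 0b01001100 = 0b10110110; E(K, 0b10110110) = 0b01001101.
C[3]: P[3] ⊕ 0b01001101 = 0b11001111; E(K, 0b11001111) = 0b01100110.
C[4]: P[4] ⊕ 0b01100110 = 0b01000111; E(K, 0b01000111) = 0b11011110.
C[5]: P[5] ⊕ 0b11011110 = 0b10001010; E(K, 0b10001010) = 0b00100001.
C[6]: P[6] ⊕ 0b00100001 = 0b10010000; E(K, 0b10010000) = 0b00100111.

C[1] = 0b01001100, C[2] = 0b01001101, C[3] = 0b01100110, C[4] = 0b11011110, C[5] = 0b00100001, C[6] = 0b00100111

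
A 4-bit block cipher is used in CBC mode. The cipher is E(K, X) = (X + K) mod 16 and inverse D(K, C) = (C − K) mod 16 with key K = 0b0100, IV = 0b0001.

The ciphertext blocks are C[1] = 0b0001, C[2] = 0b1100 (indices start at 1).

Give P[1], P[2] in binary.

P[1] = 0b1100, P[2] = 0b1001

CBC decryption: P_i = D(K, C_i) ⊕ C_{i−1}, with C_{0} = IV.
P[1]: D(K, 0b0001) = 0b1101; 0b1101 ⊕ 0b0001 = 0b1100.
P[2]: D(K, 0b1100) = 0b1000; 0b1000 ⊕ 0b0001 = 0b1001.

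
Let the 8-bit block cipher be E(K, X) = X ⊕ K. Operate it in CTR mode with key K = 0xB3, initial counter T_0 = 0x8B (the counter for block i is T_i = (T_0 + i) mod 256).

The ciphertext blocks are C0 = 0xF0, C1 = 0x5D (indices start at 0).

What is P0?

CTR decryption: S_i = E(K, T_i) where T_i is the counter for block i; P_i = C_i ⊕ S_i.
P0: T = 0x8B, S = E(K, T) = 0x38; 0xF0 ⊕ 0x38 = 0xC8.

P0 = 0xC8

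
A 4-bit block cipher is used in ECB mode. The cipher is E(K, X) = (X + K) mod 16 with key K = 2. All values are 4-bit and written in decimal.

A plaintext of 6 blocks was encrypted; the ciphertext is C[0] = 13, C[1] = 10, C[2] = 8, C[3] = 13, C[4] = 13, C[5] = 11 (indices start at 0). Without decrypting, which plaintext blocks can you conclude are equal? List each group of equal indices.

ECB encrypts each block independently with the same key, so equal ciphertext blocks imply equal plaintext blocks.
C[0] = C[3] = C[4] = 13, so P[0] = P[3] = P[4].

P[0] = P[3] = P[4]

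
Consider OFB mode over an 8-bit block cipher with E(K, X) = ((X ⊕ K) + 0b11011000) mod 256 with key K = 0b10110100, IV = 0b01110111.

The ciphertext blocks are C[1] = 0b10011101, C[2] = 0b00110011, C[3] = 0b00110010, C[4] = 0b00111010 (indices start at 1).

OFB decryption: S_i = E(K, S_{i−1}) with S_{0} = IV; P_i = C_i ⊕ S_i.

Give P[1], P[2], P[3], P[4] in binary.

P[1]: S = E(K, 0b01110111) = 0b10011011; 0b10011101 ⊕ 0b10011011 = 0b00000110.
P[2]: S = E(K, 0b10011011) = 0b00000111; 0b00110011 ⊕ 0b00000111 = 0b00110100.
P[3]: S = E(K, 0b00000111) = 0b10001011; 0b00110010 ⊕ 0b10001011 = 0b10111001.
P[4]: S = E(K, 0b10001011) = 0b00010111; 0b00111010 ⊕ 0b00010111 = 0b00101101.

P[1] = 0b00000110, P[2] = 0b00110100, P[3] = 0b10111001, P[4] = 0b00101101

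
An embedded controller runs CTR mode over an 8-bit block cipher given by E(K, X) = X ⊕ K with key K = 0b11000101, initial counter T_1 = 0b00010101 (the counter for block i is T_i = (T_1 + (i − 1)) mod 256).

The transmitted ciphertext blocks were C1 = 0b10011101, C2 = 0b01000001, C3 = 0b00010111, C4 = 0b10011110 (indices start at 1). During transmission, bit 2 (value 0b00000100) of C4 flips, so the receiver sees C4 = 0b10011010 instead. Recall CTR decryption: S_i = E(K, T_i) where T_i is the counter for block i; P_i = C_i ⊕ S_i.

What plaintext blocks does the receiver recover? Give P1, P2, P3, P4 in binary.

P1 = 0b01001101, P2 = 0b10010010, P3 = 0b11000101, P4 = 0b01000111

Only C4 changed, to 0b10011010. In CTR, a change in C_i flips the same bit in P_i only; the keystream is unaffected. Decrypting the received ciphertext:
P1: T = 0b00010101, S = E(K, T) = 0b11010000; 0b10011101 ⊕ 0b11010000 = 0b01001101.
P2: T = 0b00010110, S = E(K, T) = 0b11010011; 0b01000001 ⊕ 0b11010011 = 0b10010010.
P3: T = 0b00010111, S = E(K, T) = 0b11010010; 0b00010111 ⊕ 0b11010010 = 0b11000101.
P4: T = 0b00011000, S = E(K, T) = 0b11011101; 0b10011010 ⊕ 0b11011101 = 0b01000111.
Blocks that differ from the original plaintext: P4.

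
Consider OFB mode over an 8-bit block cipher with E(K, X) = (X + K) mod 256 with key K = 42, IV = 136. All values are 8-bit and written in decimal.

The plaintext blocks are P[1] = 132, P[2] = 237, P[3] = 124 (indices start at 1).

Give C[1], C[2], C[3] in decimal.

C[1] = 54, C[2] = 49, C[3] = 122

OFB encryption: S_i = E(K, S_{i−1}) with S_{0} = IV; C_i = P_i ⊕ S_i.
C[1]: S = E(K, 136) = 178; 132 ⊕ 178 = 54.
C[2]: S = E(K, 178) = 220; 237 ⊕ 220 = 49.
C[3]: S = E(K, 220) = 6; 124 ⊕ 6 = 122.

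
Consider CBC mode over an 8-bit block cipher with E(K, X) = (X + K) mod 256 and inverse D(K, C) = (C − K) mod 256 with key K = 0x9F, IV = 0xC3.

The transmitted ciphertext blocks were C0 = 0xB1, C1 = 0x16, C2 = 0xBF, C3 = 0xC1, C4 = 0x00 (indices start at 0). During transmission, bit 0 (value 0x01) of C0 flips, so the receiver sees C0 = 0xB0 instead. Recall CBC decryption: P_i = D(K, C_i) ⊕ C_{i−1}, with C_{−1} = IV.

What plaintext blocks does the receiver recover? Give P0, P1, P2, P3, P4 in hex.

P0 = 0xD2, P1 = 0xC7, P2 = 0x36, P3 = 0x9D, P4 = 0xA0

Only C0 changed, to 0xB0. In CBC, a change in C_i garbles P_i and flips the same bit in P_{i+1}. Decrypting the received ciphertext:
P0: D(K, 0xB0) = 0x11; 0x11 ⊕ 0xC3 = 0xD2.
P1: D(K, 0x16) = 0x77; 0x77 ⊕ 0xB0 = 0xC7.
P2: D(K, 0xBF) = 0x20; 0x20 ⊕ 0x16 = 0x36.
P3: D(K, 0xC1) = 0x22; 0x22 ⊕ 0xBF = 0x9D.
P4: D(K, 0x00) = 0x61; 0x61 ⊕ 0xC1 = 0xA0.
Blocks that differ from the original plaintext: P0, P1.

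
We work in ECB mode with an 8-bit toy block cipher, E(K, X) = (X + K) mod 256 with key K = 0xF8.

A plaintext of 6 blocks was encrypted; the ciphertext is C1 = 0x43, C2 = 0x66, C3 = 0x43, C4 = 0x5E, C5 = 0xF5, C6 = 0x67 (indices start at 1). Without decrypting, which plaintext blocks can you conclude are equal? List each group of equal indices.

P1 = P3

ECB encrypts each block independently with the same key, so equal ciphertext blocks imply equal plaintext blocks.
C1 = C3 = 0x43, so P1 = P3.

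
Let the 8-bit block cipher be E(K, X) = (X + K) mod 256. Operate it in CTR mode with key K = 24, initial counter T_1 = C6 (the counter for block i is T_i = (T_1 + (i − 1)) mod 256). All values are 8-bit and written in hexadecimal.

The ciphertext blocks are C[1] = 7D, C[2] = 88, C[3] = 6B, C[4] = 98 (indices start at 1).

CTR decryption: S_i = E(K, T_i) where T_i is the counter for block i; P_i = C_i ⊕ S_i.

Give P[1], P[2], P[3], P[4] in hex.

P[1]: T = C6, S = E(K, T) = EA; 7D ⊕ EA = 97.
P[2]: T = C7, S = E(K, T) = EB; 88 ⊕ EB = 63.
P[3]: T = C8, S = E(K, T) = EC; 6B ⊕ EC = 87.
P[4]: T = C9, S = E(K, T) = ED; 98 ⊕ ED = 75.

P[1] = 97, P[2] = 63, P[3] = 87, P[4] = 75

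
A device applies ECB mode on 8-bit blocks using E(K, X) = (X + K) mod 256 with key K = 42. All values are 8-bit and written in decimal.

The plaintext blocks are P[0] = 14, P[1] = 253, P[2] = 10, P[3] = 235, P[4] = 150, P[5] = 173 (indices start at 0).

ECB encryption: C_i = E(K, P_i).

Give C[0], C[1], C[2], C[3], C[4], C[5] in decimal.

C[0] = 56, C[1] = 39, C[2] = 52, C[3] = 21, C[4] = 192, C[5] = 215

C[0]: E(K, 14) = 56.
C[1]: E(K, 253) = 39.
C[2]: E(K, 10) = 52.
C[3]: E(K, 235) = 21.
C[4]: E(K, 150) = 192.
C[5]: E(K, 173) = 215.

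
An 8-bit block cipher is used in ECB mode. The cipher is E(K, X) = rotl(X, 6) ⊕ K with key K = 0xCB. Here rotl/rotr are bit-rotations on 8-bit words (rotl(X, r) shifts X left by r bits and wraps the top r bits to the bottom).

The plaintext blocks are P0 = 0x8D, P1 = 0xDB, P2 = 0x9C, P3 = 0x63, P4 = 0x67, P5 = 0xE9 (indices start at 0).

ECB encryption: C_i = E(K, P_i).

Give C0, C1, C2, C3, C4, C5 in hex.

C0: E(K, 0x8D) = 0xA8.
C1: E(K, 0xDB) = 0x3D.
C2: E(K, 0x9C) = 0xEC.
C3: E(K, 0x63) = 0x13.
C4: E(K, 0x67) = 0x12.
C5: E(K, 0xE9) = 0xB1.

C0 = 0xA8, C1 = 0x3D, C2 = 0xEC, C3 = 0x13, C4 = 0x12, C5 = 0xB1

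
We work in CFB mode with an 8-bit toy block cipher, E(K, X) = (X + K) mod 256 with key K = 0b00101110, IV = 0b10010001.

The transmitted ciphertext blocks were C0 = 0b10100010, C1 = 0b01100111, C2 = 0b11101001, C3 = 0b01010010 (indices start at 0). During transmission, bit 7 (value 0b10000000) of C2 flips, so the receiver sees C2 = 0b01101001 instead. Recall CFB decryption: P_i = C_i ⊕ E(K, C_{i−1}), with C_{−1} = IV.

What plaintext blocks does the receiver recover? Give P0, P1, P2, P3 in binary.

Only C2 changed, to 0b01101001. In CFB, a change in C_i flips the same bit in P_i and garbles P_{i+1}. Decrypting the received ciphertext:
P0: E(K, 0b10010001) = 0b10111111; 0b10100010 ⊕ 0b10111111 = 0b00011101.
P1: E(K, 0b10100010) = 0b11010000; 0b01100111 ⊕ 0b11010000 = 0b10110111.
P2: E(K, 0b01100111) = 0b10010101; 0b01101001 ⊕ 0b10010101 = 0b11111100.
P3: E(K, 0b01101001) = 0b10010111; 0b01010010 ⊕ 0b10010111 = 0b11000101.
Blocks that differ from the original plaintext: P2, P3.

P0 = 0b00011101, P1 = 0b10110111, P2 = 0b11111100, P3 = 0b11000101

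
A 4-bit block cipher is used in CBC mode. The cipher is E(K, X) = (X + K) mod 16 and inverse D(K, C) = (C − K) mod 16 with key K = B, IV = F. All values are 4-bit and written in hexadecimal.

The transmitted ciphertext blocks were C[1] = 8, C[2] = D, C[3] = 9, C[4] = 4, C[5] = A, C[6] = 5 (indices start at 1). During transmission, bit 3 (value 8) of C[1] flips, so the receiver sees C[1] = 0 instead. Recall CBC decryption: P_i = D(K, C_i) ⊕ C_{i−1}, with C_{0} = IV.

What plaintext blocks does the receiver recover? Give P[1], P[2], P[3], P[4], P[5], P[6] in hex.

P[1] = A, P[2] = 2, P[3] = 3, P[4] = 0, P[5] = B, P[6] = 0

Only C[1] changed, to 0. In CBC, a change in C_i garbles P_i and flips the same bit in P_{i+1}. Decrypting the received ciphertext:
P[1]: D(K, 0) = 5; 5 ⊕ F = A.
P[2]: D(K, D) = 2; 2 ⊕ 0 = 2.
P[3]: D(K, 9) = E; E ⊕ D = 3.
P[4]: D(K, 4) = 9; 9 ⊕ 9 = 0.
P[5]: D(K, A) = F; F ⊕ 4 = B.
P[6]: D(K, 5) = A; A ⊕ A = 0.
Blocks that differ from the original plaintext: P[1], P[2].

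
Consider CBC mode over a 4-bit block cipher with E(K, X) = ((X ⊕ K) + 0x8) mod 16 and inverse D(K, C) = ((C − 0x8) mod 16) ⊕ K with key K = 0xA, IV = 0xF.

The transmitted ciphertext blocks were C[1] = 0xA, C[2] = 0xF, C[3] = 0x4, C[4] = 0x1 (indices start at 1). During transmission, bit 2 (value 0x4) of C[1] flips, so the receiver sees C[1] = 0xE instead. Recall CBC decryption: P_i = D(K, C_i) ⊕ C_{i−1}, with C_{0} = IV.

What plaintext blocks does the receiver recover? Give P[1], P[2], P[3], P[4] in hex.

P[1] = 0x3, P[2] = 0x3, P[3] = 0x9, P[4] = 0x7

Only C[1] changed, to 0xE. In CBC, a change in C_i garbles P_i and flips the same bit in P_{i+1}. Decrypting the received ciphertext:
P[1]: D(K, 0xE) = 0xC; 0xC ⊕ 0xF = 0x3.
P[2]: D(K, 0xF) = 0xD; 0xD ⊕ 0xE = 0x3.
P[3]: D(K, 0x4) = 0x6; 0x6 ⊕ 0xF = 0x9.
P[4]: D(K, 0x1) = 0x3; 0x3 ⊕ 0x4 = 0x7.
Blocks that differ from the original plaintext: P[1], P[2].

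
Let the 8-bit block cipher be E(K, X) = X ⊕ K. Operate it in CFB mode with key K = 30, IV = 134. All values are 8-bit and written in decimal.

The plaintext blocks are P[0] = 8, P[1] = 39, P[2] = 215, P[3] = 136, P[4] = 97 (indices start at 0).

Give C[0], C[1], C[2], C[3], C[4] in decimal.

CFB encryption: C_i = P_i ⊕ E(K, C_{i−1}), with C_{−1} = IV.
C[0]: E(K, 134) = 152; 8 ⊕ 152 = 144.
C[1]: E(K, 144) = 142; 39 ⊕ 142 = 169.
C[2]: E(K, 169) = 183; 215 ⊕ 183 = 96.
C[3]: E(K, 96) = 126; 136 ⊕ 126 = 246.
C[4]: E(K, 246) = 232; 97 ⊕ 232 = 137.

C[0] = 144, C[1] = 169, C[2] = 96, C[3] = 246, C[4] = 137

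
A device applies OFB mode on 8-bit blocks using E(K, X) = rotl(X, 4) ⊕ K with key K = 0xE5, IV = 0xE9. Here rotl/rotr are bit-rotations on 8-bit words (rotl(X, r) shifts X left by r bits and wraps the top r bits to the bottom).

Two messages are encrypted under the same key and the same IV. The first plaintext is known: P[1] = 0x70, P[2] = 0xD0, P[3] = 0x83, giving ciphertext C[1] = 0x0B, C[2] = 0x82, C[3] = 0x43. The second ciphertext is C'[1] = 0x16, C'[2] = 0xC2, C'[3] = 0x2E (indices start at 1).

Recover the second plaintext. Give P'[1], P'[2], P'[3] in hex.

In OFB with a reused IV, both messages share the same keystream S_i, so C_i ⊕ C'_i = P_i ⊕ P'_i and thus P'_i = P_i ⊕ C_i ⊕ C'_i.
P'[1]: 0x70 ⊕ 0x0B ⊕ 0x16 = 0x6D.
P'[2]: 0xD0 ⊕ 0x82 ⊕ 0xC2 = 0x90.
P'[3]: 0x83 ⊕ 0x43 ⊕ 0x2E = 0xEE.

P'[1] = 0x6D, P'[2] = 0x90, P'[3] = 0xEE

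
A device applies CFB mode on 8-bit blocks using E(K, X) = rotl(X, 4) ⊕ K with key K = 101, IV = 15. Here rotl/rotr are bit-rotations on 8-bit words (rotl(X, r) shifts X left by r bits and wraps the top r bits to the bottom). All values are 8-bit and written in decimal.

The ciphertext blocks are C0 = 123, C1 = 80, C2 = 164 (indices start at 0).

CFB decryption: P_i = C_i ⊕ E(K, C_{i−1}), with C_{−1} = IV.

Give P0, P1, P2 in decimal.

P0 = 238, P1 = 130, P2 = 196

P0: E(K, 15) = 149; 123 ⊕ 149 = 238.
P1: E(K, 123) = 210; 80 ⊕ 210 = 130.
P2: E(K, 80) = 96; 164 ⊕ 96 = 196.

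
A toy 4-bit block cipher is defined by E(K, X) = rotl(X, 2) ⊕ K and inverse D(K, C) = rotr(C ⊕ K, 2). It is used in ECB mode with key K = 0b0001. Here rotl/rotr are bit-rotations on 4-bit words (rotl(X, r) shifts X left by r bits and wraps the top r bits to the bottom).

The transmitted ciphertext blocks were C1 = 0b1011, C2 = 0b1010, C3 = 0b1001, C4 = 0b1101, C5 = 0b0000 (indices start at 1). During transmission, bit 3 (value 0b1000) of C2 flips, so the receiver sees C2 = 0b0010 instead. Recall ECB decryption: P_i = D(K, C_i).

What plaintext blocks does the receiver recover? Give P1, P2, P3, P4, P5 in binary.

Only C2 changed, to 0b0010. In ECB, a change in C_i affects only P_i. Decrypting the received ciphertext:
P1: D(K, 0b1011) = 0b1010.
P2: D(K, 0b0010) = 0b1100.
P3: D(K, 0b1001) = 0b0010.
P4: D(K, 0b1101) = 0b0011.
P5: D(K, 0b0000) = 0b0100.
Blocks that differ from the original plaintext: P2.

P1 = 0b1010, P2 = 0b1100, P3 = 0b0010, P4 = 0b0011, P5 = 0b0100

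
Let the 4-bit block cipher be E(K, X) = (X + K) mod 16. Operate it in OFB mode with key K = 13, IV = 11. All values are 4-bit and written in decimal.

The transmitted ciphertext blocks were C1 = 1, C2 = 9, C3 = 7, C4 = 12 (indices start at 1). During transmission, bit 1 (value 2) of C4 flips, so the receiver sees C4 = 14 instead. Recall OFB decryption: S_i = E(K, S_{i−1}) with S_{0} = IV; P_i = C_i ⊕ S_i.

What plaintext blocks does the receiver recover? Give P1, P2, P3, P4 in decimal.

P1 = 9, P2 = 12, P3 = 5, P4 = 1

Only C4 changed, to 14. In OFB, a change in C_i flips the same bit in P_i only; the keystream is unaffected. Decrypting the received ciphertext:
P1: S = E(K, 11) = 8; 1 ⊕ 8 = 9.
P2: S = E(K, 8) = 5; 9 ⊕ 5 = 12.
P3: S = E(K, 5) = 2; 7 ⊕ 2 = 5.
P4: S = E(K, 2) = 15; 14 ⊕ 15 = 1.
Blocks that differ from the original plaintext: P4.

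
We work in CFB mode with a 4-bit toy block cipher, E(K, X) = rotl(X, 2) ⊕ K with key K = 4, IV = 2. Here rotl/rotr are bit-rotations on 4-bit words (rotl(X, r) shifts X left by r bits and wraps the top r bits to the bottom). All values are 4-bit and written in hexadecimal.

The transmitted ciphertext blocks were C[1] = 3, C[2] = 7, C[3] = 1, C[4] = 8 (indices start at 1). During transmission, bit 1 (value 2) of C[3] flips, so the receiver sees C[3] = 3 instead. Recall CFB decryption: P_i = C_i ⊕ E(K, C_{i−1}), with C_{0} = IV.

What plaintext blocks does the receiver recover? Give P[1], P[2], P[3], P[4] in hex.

Only C[3] changed, to 3. In CFB, a change in C_i flips the same bit in P_i and garbles P_{i+1}. Decrypting the received ciphertext:
P[1]: E(K, 2) = C; 3 ⊕ C = F.
P[2]: E(K, 3) = 8; 7 ⊕ 8 = F.
P[3]: E(K, 7) = 9; 3 ⊕ 9 = A.
P[4]: E(K, 3) = 8; 8 ⊕ 8 = 0.
Blocks that differ from the original plaintext: P[3], P[4].

P[1] = F, P[2] = F, P[3] = A, P[4] = 0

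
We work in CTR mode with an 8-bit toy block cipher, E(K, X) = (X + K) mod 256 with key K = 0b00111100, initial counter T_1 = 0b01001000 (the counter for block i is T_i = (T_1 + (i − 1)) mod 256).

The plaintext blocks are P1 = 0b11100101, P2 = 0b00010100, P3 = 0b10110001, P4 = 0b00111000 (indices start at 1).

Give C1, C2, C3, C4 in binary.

CTR encryption: S_i = E(K, T_i) where T_i is the counter for block i; C_i = P_i ⊕ S_i.
C1: T = 0b01001000, S = E(K, T) = 0b10000100; 0b11100101 ⊕ 0b10000100 = 0b01100001.
C2: T = 0b01001001, S = E(K, T) = 0b10000101; 0b00010100 ⊕ 0b10000101 = 0b10010001.
C3: T = 0b01001010, S = E(K, T) = 0b10000110; 0b10110001 ⊕ 0b10000110 = 0b00110111.
C4: T = 0b01001011, S = E(K, T) = 0b10000111; 0b00111000 ⊕ 0b10000111 = 0b10111111.

C1 = 0b01100001, C2 = 0b10010001, C3 = 0b00110111, C4 = 0b10111111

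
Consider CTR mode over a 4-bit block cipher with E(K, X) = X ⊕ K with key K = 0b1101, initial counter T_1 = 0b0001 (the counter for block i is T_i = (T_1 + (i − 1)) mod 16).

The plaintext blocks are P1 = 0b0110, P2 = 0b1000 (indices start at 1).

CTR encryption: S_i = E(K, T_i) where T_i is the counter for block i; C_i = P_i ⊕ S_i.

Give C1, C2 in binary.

C1 = 0b1010, C2 = 0b0111

C1: T = 0b0001, S = E(K, T) = 0b1100; 0b0110 ⊕ 0b1100 = 0b1010.
C2: T = 0b0010, S = E(K, T) = 0b1111; 0b1000 ⊕ 0b1111 = 0b0111.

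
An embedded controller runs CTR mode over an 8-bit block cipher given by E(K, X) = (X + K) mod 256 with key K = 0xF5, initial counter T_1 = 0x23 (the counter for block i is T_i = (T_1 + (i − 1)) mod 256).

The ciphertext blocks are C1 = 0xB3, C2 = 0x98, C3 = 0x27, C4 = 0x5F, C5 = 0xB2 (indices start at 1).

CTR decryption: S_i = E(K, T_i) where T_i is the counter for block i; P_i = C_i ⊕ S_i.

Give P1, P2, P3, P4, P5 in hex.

P1 = 0xAB, P2 = 0x81, P3 = 0x3D, P4 = 0x44, P5 = 0xAE

P1: T = 0x23, S = E(K, T) = 0x18; 0xB3 ⊕ 0x18 = 0xAB.
P2: T = 0x24, S = E(K, T) = 0x19; 0x98 ⊕ 0x19 = 0x81.
P3: T = 0x25, S = E(K, T) = 0x1A; 0x27 ⊕ 0x1A = 0x3D.
P4: T = 0x26, S = E(K, T) = 0x1B; 0x5F ⊕ 0x1B = 0x44.
P5: T = 0x27, S = E(K, T) = 0x1C; 0xB2 ⊕ 0x1C = 0xAE.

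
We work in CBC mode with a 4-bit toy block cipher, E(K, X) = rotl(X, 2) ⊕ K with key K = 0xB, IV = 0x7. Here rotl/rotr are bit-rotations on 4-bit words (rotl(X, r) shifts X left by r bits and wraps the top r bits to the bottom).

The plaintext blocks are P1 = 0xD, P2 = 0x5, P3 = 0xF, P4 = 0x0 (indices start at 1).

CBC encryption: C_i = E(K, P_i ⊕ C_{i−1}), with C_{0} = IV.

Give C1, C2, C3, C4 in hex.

C1 = 0x1, C2 = 0xA, C3 = 0xE, C4 = 0x0

C1: P1 ⊕ 0x7 = 0xA; E(K, 0xA) = 0x1.
C2: P2 ⊕ 0x1 = 0x4; E(K, 0x4) = 0xA.
C3: P3 ⊕ 0xA = 0x5; E(K, 0x5) = 0xE.
C4: P4 ⊕ 0xE = 0xE; E(K, 0xE) = 0x0.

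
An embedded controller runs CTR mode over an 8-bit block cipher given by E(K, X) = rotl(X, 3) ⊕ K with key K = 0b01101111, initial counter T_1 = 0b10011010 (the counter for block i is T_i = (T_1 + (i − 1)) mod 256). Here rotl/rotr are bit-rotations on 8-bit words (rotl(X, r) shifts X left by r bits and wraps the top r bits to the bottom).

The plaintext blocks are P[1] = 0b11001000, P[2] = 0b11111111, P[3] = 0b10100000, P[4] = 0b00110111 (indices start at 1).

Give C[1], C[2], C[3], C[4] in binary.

CTR encryption: S_i = E(K, T_i) where T_i is the counter for block i; C_i = P_i ⊕ S_i.
C[1]: T = 0b10011010, S = E(K, T) = 0b10111011; 0b11001000 ⊕ 0b10111011 = 0b01110011.
C[2]: T = 0b10011011, S = E(K, T) = 0b10110011; 0b11111111 ⊕ 0b10110011 = 0b01001100.
C[3]: T = 0b10011100, S = E(K, T) = 0b10001011; 0b10100000 ⊕ 0b10001011 = 0b00101011.
C[4]: T = 0b10011101, S = E(K, T) = 0b10000011; 0b00110111 ⊕ 0b10000011 = 0b10110100.

C[1] = 0b01110011, C[2] = 0b01001100, C[3] = 0b00101011, C[4] = 0b10110100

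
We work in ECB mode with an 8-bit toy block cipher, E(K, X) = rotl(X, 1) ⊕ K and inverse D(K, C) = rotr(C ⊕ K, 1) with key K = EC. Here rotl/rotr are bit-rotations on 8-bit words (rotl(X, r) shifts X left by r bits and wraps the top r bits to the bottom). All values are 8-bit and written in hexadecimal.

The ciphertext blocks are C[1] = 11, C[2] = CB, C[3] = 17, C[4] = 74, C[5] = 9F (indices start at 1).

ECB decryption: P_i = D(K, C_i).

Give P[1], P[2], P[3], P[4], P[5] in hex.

P[1]: D(K, 11) = FE.
P[2]: D(K, CB) = 93.
P[3]: D(K, 17) = FD.
P[4]: D(K, 74) = 4C.
P[5]: D(K, 9F) = B9.

P[1] = FE, P[2] = 93, P[3] = FD, P[4] = 4C, P[5] = B9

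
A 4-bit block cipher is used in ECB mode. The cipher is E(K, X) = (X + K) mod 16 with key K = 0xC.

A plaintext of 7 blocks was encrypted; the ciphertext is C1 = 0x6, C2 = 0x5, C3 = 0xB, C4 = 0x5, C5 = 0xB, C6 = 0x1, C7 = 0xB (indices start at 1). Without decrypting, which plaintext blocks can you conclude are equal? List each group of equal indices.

P2 = P4; P3 = P5 = P7

ECB encrypts each block independently with the same key, so equal ciphertext blocks imply equal plaintext blocks.
C2 = C4 = 0x5, so P2 = P4.
C3 = C5 = C7 = 0xB, so P3 = P5 = P7.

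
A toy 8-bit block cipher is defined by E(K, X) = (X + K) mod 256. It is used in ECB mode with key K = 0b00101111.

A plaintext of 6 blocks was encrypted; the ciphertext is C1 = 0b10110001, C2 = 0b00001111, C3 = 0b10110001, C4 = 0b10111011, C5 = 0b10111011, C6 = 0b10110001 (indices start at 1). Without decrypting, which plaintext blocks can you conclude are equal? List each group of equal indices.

ECB encrypts each block independently with the same key, so equal ciphertext blocks imply equal plaintext blocks.
C1 = C3 = C6 = 0b10110001, so P1 = P3 = P6.
C4 = C5 = 0b10111011, so P4 = P5.

P1 = P3 = P6; P4 = P5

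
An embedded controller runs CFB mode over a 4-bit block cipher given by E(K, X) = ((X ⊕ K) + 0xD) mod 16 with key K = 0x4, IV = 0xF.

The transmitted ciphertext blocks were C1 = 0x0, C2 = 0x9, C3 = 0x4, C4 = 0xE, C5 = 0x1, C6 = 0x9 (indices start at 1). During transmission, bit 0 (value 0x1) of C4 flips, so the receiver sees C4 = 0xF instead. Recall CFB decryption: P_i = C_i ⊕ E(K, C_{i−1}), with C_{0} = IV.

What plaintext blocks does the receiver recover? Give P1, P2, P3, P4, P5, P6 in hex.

P1 = 0x8, P2 = 0x8, P3 = 0xE, P4 = 0x2, P5 = 0x9, P6 = 0xB

Only C4 changed, to 0xF. In CFB, a change in C_i flips the same bit in P_i and garbles P_{i+1}. Decrypting the received ciphertext:
P1: E(K, 0xF) = 0x8; 0x0 ⊕ 0x8 = 0x8.
P2: E(K, 0x0) = 0x1; 0x9 ⊕ 0x1 = 0x8.
P3: E(K, 0x9) = 0xA; 0x4 ⊕ 0xA = 0xE.
P4: E(K, 0x4) = 0xD; 0xF ⊕ 0xD = 0x2.
P5: E(K, 0xF) = 0x8; 0x1 ⊕ 0x8 = 0x9.
P6: E(K, 0x1) = 0x2; 0x9 ⊕ 0x2 = 0xB.
Blocks that differ from the original plaintext: P4, P5.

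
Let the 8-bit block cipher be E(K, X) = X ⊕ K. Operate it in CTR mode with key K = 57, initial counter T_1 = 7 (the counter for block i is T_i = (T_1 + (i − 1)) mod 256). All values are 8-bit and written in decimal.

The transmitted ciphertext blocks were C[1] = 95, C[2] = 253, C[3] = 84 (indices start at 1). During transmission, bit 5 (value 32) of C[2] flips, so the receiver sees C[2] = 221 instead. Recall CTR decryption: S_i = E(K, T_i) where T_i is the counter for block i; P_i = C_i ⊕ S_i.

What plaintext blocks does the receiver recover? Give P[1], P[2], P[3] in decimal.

P[1] = 97, P[2] = 236, P[3] = 100

Only C[2] changed, to 221. In CTR, a change in C_i flips the same bit in P_i only; the keystream is unaffected. Decrypting the received ciphertext:
P[1]: T = 7, S = E(K, T) = 62; 95 ⊕ 62 = 97.
P[2]: T = 8, S = E(K, T) = 49; 221 ⊕ 49 = 236.
P[3]: T = 9, S = E(K, T) = 48; 84 ⊕ 48 = 100.
Blocks that differ from the original plaintext: P[2].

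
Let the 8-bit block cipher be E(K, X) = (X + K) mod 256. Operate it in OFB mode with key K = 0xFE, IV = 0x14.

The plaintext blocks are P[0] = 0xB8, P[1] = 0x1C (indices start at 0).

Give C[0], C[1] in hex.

OFB encryption: S_i = E(K, S_{i−1}) with S_{−1} = IV; C_i = P_i ⊕ S_i.
C[0]: S = E(K, 0x14) = 0x12; 0xB8 ⊕ 0x12 = 0xAA.
C[1]: S = E(K, 0x12) = 0x10; 0x1C ⊕ 0x10 = 0x0C.

C[0] = 0xAA, C[1] = 0x0C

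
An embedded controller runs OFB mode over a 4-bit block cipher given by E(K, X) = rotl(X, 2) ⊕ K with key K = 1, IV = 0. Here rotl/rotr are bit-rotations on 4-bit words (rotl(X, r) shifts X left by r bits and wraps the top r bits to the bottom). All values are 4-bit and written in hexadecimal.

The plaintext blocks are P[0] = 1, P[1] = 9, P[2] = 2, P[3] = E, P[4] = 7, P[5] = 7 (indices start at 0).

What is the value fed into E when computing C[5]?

1

OFB encryption: S_i = E(K, S_{i−1}) with S_{−1} = IV; C_i = P_i ⊕ S_i.
C[0]: S = E(K, 0) = 1; 1 ⊕ 1 = 0.
C[1]: S = E(K, 1) = 5; 9 ⊕ 5 = C.
C[2]: S = E(K, 5) = 4; 2 ⊕ 4 = 6.
C[3]: S = E(K, 4) = 0; E ⊕ 0 = E.
C[4]: S = E(K, 0) = 1; 7 ⊕ 1 = 6.
C[5]: S = E(K, 1) = 5; 7 ⊕ 5 = 2.
So the input to E for block [5] is 1.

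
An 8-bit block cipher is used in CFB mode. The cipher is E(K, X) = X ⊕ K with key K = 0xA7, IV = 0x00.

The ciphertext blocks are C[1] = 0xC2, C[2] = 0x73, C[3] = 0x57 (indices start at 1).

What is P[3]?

CFB decryption: P_i = C_i ⊕ E(K, C_{i−1}), with C_{0} = IV.
P[3]: E(K, 0x73) = 0xD4; 0x57 ⊕ 0xD4 = 0x83.

P[3] = 0x83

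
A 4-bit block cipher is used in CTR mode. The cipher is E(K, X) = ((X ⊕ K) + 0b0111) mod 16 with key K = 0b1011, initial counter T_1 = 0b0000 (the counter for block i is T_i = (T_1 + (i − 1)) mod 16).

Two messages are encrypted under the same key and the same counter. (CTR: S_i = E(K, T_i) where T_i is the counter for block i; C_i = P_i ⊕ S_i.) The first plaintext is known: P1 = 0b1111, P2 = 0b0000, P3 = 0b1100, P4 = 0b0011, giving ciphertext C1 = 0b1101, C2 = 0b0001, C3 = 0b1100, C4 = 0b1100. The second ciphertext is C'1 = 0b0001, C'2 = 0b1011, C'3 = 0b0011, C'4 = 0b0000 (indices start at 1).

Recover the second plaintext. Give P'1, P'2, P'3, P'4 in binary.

In CTR with a reused counter, both messages share the same keystream S_i, so C_i ⊕ C'_i = P_i ⊕ P'_i and thus P'_i = P_i ⊕ C_i ⊕ C'_i.
P'1: 0b1111 ⊕ 0b1101 ⊕ 0b0001 = 0b0011.
P'2: 0b0000 ⊕ 0b0001 ⊕ 0b1011 = 0b1010.
P'3: 0b1100 ⊕ 0b1100 ⊕ 0b0011 = 0b0011.
P'4: 0b0011 ⊕ 0b1100 ⊕ 0b0000 = 0b1111.

P'1 = 0b0011, P'2 = 0b1010, P'3 = 0b0011, P'4 = 0b1111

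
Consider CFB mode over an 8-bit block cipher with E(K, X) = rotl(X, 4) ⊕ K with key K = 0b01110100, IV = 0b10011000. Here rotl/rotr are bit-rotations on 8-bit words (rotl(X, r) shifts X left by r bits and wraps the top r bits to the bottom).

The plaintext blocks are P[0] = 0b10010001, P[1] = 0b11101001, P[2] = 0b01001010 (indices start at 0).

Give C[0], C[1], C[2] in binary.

CFB encryption: C_i = P_i ⊕ E(K, C_{i−1}), with C_{−1} = IV.
C[0]: E(K, 0b10011000) = 0b11111101; 0b10010001 ⊕ 0b11111101 = 0b01101100.
C[1]: E(K, 0b01101100) = 0b10110010; 0b11101001 ⊕ 0b10110010 = 0b01011011.
C[2]: E(K, 0b01011011) = 0b11000001; 0b01001010 ⊕ 0b11000001 = 0b10001011.

C[0] = 0b01101100, C[1] = 0b01011011, C[2] = 0b10001011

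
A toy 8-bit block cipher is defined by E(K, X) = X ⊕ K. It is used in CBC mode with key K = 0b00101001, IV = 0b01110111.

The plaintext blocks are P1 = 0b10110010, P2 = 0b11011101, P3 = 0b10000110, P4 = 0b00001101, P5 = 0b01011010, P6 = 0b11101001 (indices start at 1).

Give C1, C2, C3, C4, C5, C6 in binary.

C1 = 0b11101100, C2 = 0b00011000, C3 = 0b10110111, C4 = 0b10010011, C5 = 0b11100000, C6 = 0b00100000

CBC encryption: C_i = E(K, P_i ⊕ C_{i−1}), with C_{0} = IV.
C1: P1 ⊕ 0b01110111 = 0b11000101; E(K, 0b11000101) = 0b11101100.
C2: P2 ⊕ 0b11101100 = 0b00110001; E(K, 0b00110001) = 0b00011000.
C3: P3 ⊕ 0b00011000 = 0b10011110; E(K, 0b10011110) = 0b10110111.
C4: P4 ⊕ 0b10110111 = 0b10111010; E(K, 0b10111010) = 0b10010011.
C5: P5 ⊕ 0b10010011 = 0b11001001; E(K, 0b11001001) = 0b11100000.
C6: P6 ⊕ 0b11100000 = 0b00001001; E(K, 0b00001001) = 0b00100000.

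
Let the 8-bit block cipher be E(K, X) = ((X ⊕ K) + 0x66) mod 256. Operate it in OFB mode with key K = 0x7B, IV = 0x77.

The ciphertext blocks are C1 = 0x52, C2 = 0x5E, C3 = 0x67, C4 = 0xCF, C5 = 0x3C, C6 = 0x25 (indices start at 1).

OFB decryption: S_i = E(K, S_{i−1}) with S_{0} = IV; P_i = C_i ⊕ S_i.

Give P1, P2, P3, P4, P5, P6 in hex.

P1 = 0x20, P2 = 0x31, P3 = 0x1D, P4 = 0xA8, P5 = 0xBE, P6 = 0x7A

P1: S = E(K, 0x77) = 0x72; 0x52 ⊕ 0x72 = 0x20.
P2: S = E(K, 0x72) = 0x6F; 0x5E ⊕ 0x6F = 0x31.
P3: S = E(K, 0x6F) = 0x7A; 0x67 ⊕ 0x7A = 0x1D.
P4: S = E(K, 0x7A) = 0x67; 0xCF ⊕ 0x67 = 0xA8.
P5: S = E(K, 0x67) = 0x82; 0x3C ⊕ 0x82 = 0xBE.
P6: S = E(K, 0x82) = 0x5F; 0x25 ⊕ 0x5F = 0x7A.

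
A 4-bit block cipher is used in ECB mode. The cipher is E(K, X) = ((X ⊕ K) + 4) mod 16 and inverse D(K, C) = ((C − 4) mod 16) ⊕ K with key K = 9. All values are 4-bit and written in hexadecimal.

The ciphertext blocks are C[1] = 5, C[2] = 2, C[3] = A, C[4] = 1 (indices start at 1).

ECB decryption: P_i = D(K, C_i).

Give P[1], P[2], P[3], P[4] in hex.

P[1]: D(K, 5) = 8.
P[2]: D(K, 2) = 7.
P[3]: D(K, A) = F.
P[4]: D(K, 1) = 4.

P[1] = 8, P[2] = 7, P[3] = F, P[4] = 4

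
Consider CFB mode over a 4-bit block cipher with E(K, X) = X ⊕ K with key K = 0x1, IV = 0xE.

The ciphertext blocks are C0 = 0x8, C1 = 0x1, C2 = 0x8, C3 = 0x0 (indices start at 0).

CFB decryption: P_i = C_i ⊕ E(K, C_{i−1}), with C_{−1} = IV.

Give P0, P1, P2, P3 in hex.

P0: E(K, 0xE) = 0xF; 0x8 ⊕ 0xF = 0x7.
P1: E(K, 0x8) = 0x9; 0x1 ⊕ 0x9 = 0x8.
P2: E(K, 0x1) = 0x0; 0x8 ⊕ 0x0 = 0x8.
P3: E(K, 0x8) = 0x9; 0x0 ⊕ 0x9 = 0x9.

P0 = 0x7, P1 = 0x8, P2 = 0x8, P3 = 0x9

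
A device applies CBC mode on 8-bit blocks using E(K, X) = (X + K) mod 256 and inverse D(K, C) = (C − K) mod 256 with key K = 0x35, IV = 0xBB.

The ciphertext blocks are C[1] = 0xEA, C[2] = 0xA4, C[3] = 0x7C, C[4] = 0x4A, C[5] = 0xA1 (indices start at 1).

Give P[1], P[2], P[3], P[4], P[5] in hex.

P[1] = 0x0E, P[2] = 0x85, P[3] = 0xE3, P[4] = 0x69, P[5] = 0x26

CBC decryption: P_i = D(K, C_i) ⊕ C_{i−1}, with C_{0} = IV.
P[1]: D(K, 0xEA) = 0xB5; 0xB5 ⊕ 0xBB = 0x0E.
P[2]: D(K, 0xA4) = 0x6F; 0x6F ⊕ 0xEA = 0x85.
P[3]: D(K, 0x7C) = 0x47; 0x47 ⊕ 0xA4 = 0xE3.
P[4]: D(K, 0x4A) = 0x15; 0x15 ⊕ 0x7C = 0x69.
P[5]: D(K, 0xA1) = 0x6C; 0x6C ⊕ 0x4A = 0x26.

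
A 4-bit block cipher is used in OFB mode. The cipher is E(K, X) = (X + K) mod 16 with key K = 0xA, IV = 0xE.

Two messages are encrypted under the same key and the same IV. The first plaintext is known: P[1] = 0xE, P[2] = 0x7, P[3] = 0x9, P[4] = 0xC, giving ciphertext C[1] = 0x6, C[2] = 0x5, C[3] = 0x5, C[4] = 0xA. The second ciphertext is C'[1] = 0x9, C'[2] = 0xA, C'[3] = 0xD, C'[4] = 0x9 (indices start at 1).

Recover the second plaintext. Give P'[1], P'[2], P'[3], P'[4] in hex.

In OFB with a reused IV, both messages share the same keystream S_i, so C_i ⊕ C'_i = P_i ⊕ P'_i and thus P'_i = P_i ⊕ C_i ⊕ C'_i.
P'[1]: 0xE ⊕ 0x6 ⊕ 0x9 = 0x1.
P'[2]: 0x7 ⊕ 0x5 ⊕ 0xA = 0x8.
P'[3]: 0x9 ⊕ 0x5 ⊕ 0xD = 0x1.
P'[4]: 0xC ⊕ 0xA ⊕ 0x9 = 0xF.

P'[1] = 0x1, P'[2] = 0x8, P'[3] = 0x1, P'[4] = 0xF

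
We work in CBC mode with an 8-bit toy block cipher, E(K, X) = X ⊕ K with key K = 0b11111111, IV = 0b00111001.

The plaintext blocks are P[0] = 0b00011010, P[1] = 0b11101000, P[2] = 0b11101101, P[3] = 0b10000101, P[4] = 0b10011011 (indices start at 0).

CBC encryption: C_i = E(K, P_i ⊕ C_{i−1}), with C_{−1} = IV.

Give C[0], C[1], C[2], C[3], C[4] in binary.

C[0] = 0b11011100, C[1] = 0b11001011, C[2] = 0b11011001, C[3] = 0b10100011, C[4] = 0b11000111

C[0]: P[0] ⊕ 0b00111001 = 0b00100011; E(K, 0b00100011) = 0b11011100.
C[1]: P[1] ⊕ 0b11011100 = 0b00110100; E(K, 0b00110100) = 0b11001011.
C[2]: P[2] ⊕ 0b11001011 = 0b00100110; E(K, 0b00100110) = 0b11011001.
C[3]: P[3] ⊕ 0b11011001 = 0b01011100; E(K, 0b01011100) = 0b10100011.
C[4]: P[4] ⊕ 0b10100011 = 0b00111000; E(K, 0b00111000) = 0b11000111.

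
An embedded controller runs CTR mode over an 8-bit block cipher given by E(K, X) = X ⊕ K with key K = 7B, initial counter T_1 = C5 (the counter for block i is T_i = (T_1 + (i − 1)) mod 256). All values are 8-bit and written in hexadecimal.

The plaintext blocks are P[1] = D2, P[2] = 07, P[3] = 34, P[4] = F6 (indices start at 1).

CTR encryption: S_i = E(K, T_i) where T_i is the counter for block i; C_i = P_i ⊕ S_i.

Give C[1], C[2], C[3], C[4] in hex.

C[1] = 6C, C[2] = BA, C[3] = 88, C[4] = 45

C[1]: T = C5, S = E(K, T) = BE; D2 ⊕ BE = 6C.
C[2]: T = C6, S = E(K, T) = BD; 07 ⊕ BD = BA.
C[3]: T = C7, S = E(K, T) = BC; 34 ⊕ BC = 88.
C[4]: T = C8, S = E(K, T) = B3; F6 ⊕ B3 = 45.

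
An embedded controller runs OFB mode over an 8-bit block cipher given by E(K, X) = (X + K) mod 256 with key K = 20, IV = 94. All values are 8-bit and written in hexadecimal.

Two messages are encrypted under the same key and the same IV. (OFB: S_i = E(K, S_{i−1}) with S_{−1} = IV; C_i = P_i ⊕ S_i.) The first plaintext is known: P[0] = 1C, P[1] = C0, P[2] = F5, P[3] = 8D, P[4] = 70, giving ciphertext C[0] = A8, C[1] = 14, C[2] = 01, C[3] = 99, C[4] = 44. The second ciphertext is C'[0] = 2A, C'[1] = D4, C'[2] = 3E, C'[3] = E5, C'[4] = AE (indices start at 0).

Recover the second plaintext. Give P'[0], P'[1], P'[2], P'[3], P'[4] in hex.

In OFB with a reused IV, both messages share the same keystream S_i, so C_i ⊕ C'_i = P_i ⊕ P'_i and thus P'_i = P_i ⊕ C_i ⊕ C'_i.
P'[0]: 1C ⊕ A8 ⊕ 2A = 9E.
P'[1]: C0 ⊕ 14 ⊕ D4 = 00.
P'[2]: F5 ⊕ 01 ⊕ 3E = CA.
P'[3]: 8D ⊕ 99 ⊕ E5 = F1.
P'[4]: 70 ⊕ 44 ⊕ AE = 9A.

P'[0] = 9E, P'[1] = 00, P'[2] = CA, P'[3] = F1, P'[4] = 9A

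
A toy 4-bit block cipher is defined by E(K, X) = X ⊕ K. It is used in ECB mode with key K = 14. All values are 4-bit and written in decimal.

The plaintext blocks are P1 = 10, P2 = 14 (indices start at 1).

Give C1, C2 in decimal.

ECB encryption: C_i = E(K, P_i).
C1: E(K, 10) = 4.
C2: E(K, 14) = 0.

C1 = 4, C2 = 0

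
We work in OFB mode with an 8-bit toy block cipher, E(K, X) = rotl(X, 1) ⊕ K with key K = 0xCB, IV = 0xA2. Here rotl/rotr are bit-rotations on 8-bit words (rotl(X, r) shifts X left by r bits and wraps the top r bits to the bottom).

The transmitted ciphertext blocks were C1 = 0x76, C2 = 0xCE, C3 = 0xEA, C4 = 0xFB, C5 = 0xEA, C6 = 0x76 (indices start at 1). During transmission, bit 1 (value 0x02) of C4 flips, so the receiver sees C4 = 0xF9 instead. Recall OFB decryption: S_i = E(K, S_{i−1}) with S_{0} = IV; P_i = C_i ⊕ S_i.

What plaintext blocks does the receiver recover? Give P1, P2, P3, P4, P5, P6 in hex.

P1 = 0xF8, P2 = 0x18, P3 = 0x8C, P4 = 0xFE, P5 = 0x2F, P6 = 0x36

Only C4 changed, to 0xF9. In OFB, a change in C_i flips the same bit in P_i only; the keystream is unaffected. Decrypting the received ciphertext:
P1: S = E(K, 0xA2) = 0x8E; 0x76 ⊕ 0x8E = 0xF8.
P2: S = E(K, 0x8E) = 0xD6; 0xCE ⊕ 0xD6 = 0x18.
P3: S = E(K, 0xD6) = 0x66; 0xEA ⊕ 0x66 = 0x8C.
P4: S = E(K, 0x66) = 0x07; 0xF9 ⊕ 0x07 = 0xFE.
P5: S = E(K, 0x07) = 0xC5; 0xEA ⊕ 0xC5 = 0x2F.
P6: S = E(K, 0xC5) = 0x40; 0x76 ⊕ 0x40 = 0x36.
Blocks that differ from the original plaintext: P4.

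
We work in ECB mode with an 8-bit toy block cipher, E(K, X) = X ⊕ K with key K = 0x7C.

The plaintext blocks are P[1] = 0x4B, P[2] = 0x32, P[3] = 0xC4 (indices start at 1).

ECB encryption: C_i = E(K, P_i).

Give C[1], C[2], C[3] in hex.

C[1] = 0x37, C[2] = 0x4E, C[3] = 0xB8

C[1]: E(K, 0x4B) = 0x37.
C[2]: E(K, 0x32) = 0x4E.
C[3]: E(K, 0xC4) = 0xB8.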